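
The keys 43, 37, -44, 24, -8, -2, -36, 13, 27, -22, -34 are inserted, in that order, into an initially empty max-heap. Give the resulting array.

Insert 43:
  append 43 at index 0 → [43] (no swap needed)
Insert 37:
  append 37 at index 1 → [43, 37] (no swap needed)
Insert -44:
  append -44 at index 2 → [43, 37, -44] (no swap needed)
Insert 24:
  append 24 at index 3 → [43, 37, -44, 24] (no swap needed)
Insert -8:
  append -8 at index 4 → [43, 37, -44, 24, -8] (no swap needed)
Insert -2:
  append -2 at index 5 → [43, 37, -44, 24, -8, -2]
  -2 > parent -44 at index 2, swap → [43, 37, -2, 24, -8, -44]
Insert -36:
  append -36 at index 6 → [43, 37, -2, 24, -8, -44, -36] (no swap needed)
Insert 13:
  append 13 at index 7 → [43, 37, -2, 24, -8, -44, -36, 13] (no swap needed)
Insert 27:
  append 27 at index 8 → [43, 37, -2, 24, -8, -44, -36, 13, 27]
  27 > parent 24 at index 3, swap → [43, 37, -2, 27, -8, -44, -36, 13, 24]
Insert -22:
  append -22 at index 9 → [43, 37, -2, 27, -8, -44, -36, 13, 24, -22] (no swap needed)
Insert -34:
  append -34 at index 10 → [43, 37, -2, 27, -8, -44, -36, 13, 24, -22, -34] (no swap needed)

[43, 37, -2, 27, -8, -44, -36, 13, 24, -22, -34]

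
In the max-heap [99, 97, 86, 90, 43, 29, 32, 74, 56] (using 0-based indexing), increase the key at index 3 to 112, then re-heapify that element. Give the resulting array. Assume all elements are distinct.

[112, 99, 86, 97, 43, 29, 32, 74, 56]

set index 3 from 90 to 112 → [99, 97, 86, 112, 43, 29, 32, 74, 56]
112 > parent 97 at index 1, swap → [99, 112, 86, 97, 43, 29, 32, 74, 56]
112 > parent 99 at index 0, swap → [112, 99, 86, 97, 43, 29, 32, 74, 56]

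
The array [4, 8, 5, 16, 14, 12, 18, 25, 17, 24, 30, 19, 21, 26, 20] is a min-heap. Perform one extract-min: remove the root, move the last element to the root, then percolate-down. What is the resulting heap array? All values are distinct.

remove root 4; move last element 20 to root → [20, 8, 5, 16, 14, 12, 18, 25, 17, 24, 30, 19, 21, 26]
20 vs smaller child 5 at index 2, swap → [5, 8, 20, 16, 14, 12, 18, 25, 17, 24, 30, 19, 21, 26]
20 vs smaller child 12 at index 5, swap → [5, 8, 12, 16, 14, 20, 18, 25, 17, 24, 30, 19, 21, 26]
20 vs smaller child 19 at index 11, swap → [5, 8, 12, 16, 14, 19, 18, 25, 17, 24, 30, 20, 21, 26]

[5, 8, 12, 16, 14, 19, 18, 25, 17, 24, 30, 20, 21, 26]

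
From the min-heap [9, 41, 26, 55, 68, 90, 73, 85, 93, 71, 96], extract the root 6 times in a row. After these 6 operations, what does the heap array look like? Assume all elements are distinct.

[73, 85, 90, 96, 93]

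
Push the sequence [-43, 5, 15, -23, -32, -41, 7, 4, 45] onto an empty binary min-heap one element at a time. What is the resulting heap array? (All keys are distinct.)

Insert -43:
  append -43 at index 0 → [-43] (no swap needed)
Insert 5:
  append 5 at index 1 → [-43, 5] (no swap needed)
Insert 15:
  append 15 at index 2 → [-43, 5, 15] (no swap needed)
Insert -23:
  append -23 at index 3 → [-43, 5, 15, -23]
  -23 < parent 5 at index 1, swap → [-43, -23, 15, 5]
Insert -32:
  append -32 at index 4 → [-43, -23, 15, 5, -32]
  -32 < parent -23 at index 1, swap → [-43, -32, 15, 5, -23]
Insert -41:
  append -41 at index 5 → [-43, -32, 15, 5, -23, -41]
  -41 < parent 15 at index 2, swap → [-43, -32, -41, 5, -23, 15]
Insert 7:
  append 7 at index 6 → [-43, -32, -41, 5, -23, 15, 7] (no swap needed)
Insert 4:
  append 4 at index 7 → [-43, -32, -41, 5, -23, 15, 7, 4]
  4 < parent 5 at index 3, swap → [-43, -32, -41, 4, -23, 15, 7, 5]
Insert 45:
  append 45 at index 8 → [-43, -32, -41, 4, -23, 15, 7, 5, 45] (no swap needed)

[-43, -32, -41, 4, -23, 15, 7, 5, 45]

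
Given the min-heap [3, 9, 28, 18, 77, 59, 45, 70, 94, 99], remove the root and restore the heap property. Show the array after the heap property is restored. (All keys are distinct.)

[9, 18, 28, 70, 77, 59, 45, 99, 94]

remove root 3; move last element 99 to root → [99, 9, 28, 18, 77, 59, 45, 70, 94]
99 vs smaller child 9 at index 1, swap → [9, 99, 28, 18, 77, 59, 45, 70, 94]
99 vs smaller child 18 at index 3, swap → [9, 18, 28, 99, 77, 59, 45, 70, 94]
99 vs smaller child 70 at index 7, swap → [9, 18, 28, 70, 77, 59, 45, 99, 94]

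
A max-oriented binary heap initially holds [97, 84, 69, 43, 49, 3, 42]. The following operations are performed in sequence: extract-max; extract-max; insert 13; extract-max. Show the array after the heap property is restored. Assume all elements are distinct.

extract-max → returns 97:
  remove root 97; move last element 42 to root → [42, 84, 69, 43, 49, 3]
  42 vs larger child 84 at index 1, swap → [84, 42, 69, 43, 49, 3]
  42 vs larger child 49 at index 4, swap → [84, 49, 69, 43, 42, 3]
extract-max → returns 84:
  remove root 84; move last element 3 to root → [3, 49, 69, 43, 42]
  3 vs larger child 69 at index 2, swap → [69, 49, 3, 43, 42]
insert 13:
  append 13 at index 5 → [69, 49, 3, 43, 42, 13]
  13 > parent 3 at index 2, swap → [69, 49, 13, 43, 42, 3]
extract-max → returns 69:
  remove root 69; move last element 3 to root → [3, 49, 13, 43, 42]
  3 vs larger child 49 at index 1, swap → [49, 3, 13, 43, 42]
  3 vs larger child 43 at index 3, swap → [49, 43, 13, 3, 42]

[49, 43, 13, 3, 42]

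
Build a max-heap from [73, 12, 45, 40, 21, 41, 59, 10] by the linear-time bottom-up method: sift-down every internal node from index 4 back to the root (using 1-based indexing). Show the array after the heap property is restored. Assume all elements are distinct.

[73, 40, 59, 12, 21, 41, 45, 10]

sift down from index 4: already satisfies heap property
sift down from index 3:
  45 vs larger child 59 at index 7, swap → [73, 12, 59, 40, 21, 41, 45, 10]
sift down from index 2:
  12 vs larger child 40 at index 4, swap → [73, 40, 59, 12, 21, 41, 45, 10]
sift down from index 1: already satisfies heap property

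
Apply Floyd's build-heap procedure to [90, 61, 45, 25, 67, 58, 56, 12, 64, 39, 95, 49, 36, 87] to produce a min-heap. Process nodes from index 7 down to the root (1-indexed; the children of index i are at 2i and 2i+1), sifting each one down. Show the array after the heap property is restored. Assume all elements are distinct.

[12, 25, 36, 61, 39, 45, 56, 90, 64, 67, 95, 49, 58, 87]

sift down from index 7: already satisfies heap property
sift down from index 6:
  58 vs smaller child 36 at index 13, swap → [90, 61, 45, 25, 67, 36, 56, 12, 64, 39, 95, 49, 58, 87]
sift down from index 5:
  67 vs smaller child 39 at index 10, swap → [90, 61, 45, 25, 39, 36, 56, 12, 64, 67, 95, 49, 58, 87]
sift down from index 4:
  25 vs smaller child 12 at index 8, swap → [90, 61, 45, 12, 39, 36, 56, 25, 64, 67, 95, 49, 58, 87]
sift down from index 3:
  45 vs smaller child 36 at index 6, swap → [90, 61, 36, 12, 39, 45, 56, 25, 64, 67, 95, 49, 58, 87]
sift down from index 2:
  61 vs smaller child 12 at index 4, swap → [90, 12, 36, 61, 39, 45, 56, 25, 64, 67, 95, 49, 58, 87]
  61 vs smaller child 25 at index 8, swap → [90, 12, 36, 25, 39, 45, 56, 61, 64, 67, 95, 49, 58, 87]
sift down from index 1:
  90 vs smaller child 12 at index 2, swap → [12, 90, 36, 25, 39, 45, 56, 61, 64, 67, 95, 49, 58, 87]
  90 vs smaller child 25 at index 4, swap → [12, 25, 36, 90, 39, 45, 56, 61, 64, 67, 95, 49, 58, 87]
  90 vs smaller child 61 at index 8, swap → [12, 25, 36, 61, 39, 45, 56, 90, 64, 67, 95, 49, 58, 87]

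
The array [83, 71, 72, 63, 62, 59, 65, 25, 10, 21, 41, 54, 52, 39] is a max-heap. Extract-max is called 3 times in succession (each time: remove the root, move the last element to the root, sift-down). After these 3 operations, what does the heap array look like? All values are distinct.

extract-max #1 returns 83:
  remove root 83; move last element 39 to root → [39, 71, 72, 63, 62, 59, 65, 25, 10, 21, 41, 54, 52]
  39 vs larger child 72 at index 2, swap → [72, 71, 39, 63, 62, 59, 65, 25, 10, 21, 41, 54, 52]
  39 vs larger child 65 at index 6, swap → [72, 71, 65, 63, 62, 59, 39, 25, 10, 21, 41, 54, 52]
extract-max #2 returns 72:
  remove root 72; move last element 52 to root → [52, 71, 65, 63, 62, 59, 39, 25, 10, 21, 41, 54]
  52 vs larger child 71 at index 1, swap → [71, 52, 65, 63, 62, 59, 39, 25, 10, 21, 41, 54]
  52 vs larger child 63 at index 3, swap → [71, 63, 65, 52, 62, 59, 39, 25, 10, 21, 41, 54]
extract-max #3 returns 71:
  remove root 71; move last element 54 to root → [54, 63, 65, 52, 62, 59, 39, 25, 10, 21, 41]
  54 vs larger child 65 at index 2, swap → [65, 63, 54, 52, 62, 59, 39, 25, 10, 21, 41]
  54 vs larger child 59 at index 5, swap → [65, 63, 59, 52, 62, 54, 39, 25, 10, 21, 41]

[65, 63, 59, 52, 62, 54, 39, 25, 10, 21, 41]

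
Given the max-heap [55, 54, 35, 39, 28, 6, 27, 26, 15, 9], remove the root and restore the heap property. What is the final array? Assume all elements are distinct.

remove root 55; move last element 9 to root → [9, 54, 35, 39, 28, 6, 27, 26, 15]
9 vs larger child 54 at index 1, swap → [54, 9, 35, 39, 28, 6, 27, 26, 15]
9 vs larger child 39 at index 3, swap → [54, 39, 35, 9, 28, 6, 27, 26, 15]
9 vs larger child 26 at index 7, swap → [54, 39, 35, 26, 28, 6, 27, 9, 15]

[54, 39, 35, 26, 28, 6, 27, 9, 15]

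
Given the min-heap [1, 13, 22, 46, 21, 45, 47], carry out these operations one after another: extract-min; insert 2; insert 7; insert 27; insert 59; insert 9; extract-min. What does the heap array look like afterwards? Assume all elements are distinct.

[7, 9, 13, 21, 47, 45, 22, 46, 27, 59]

extract-min → returns 1:
  remove root 1; move last element 47 to root → [47, 13, 22, 46, 21, 45]
  47 vs smaller child 13 at index 1, swap → [13, 47, 22, 46, 21, 45]
  47 vs smaller child 21 at index 4, swap → [13, 21, 22, 46, 47, 45]
insert 2:
  append 2 at index 6 → [13, 21, 22, 46, 47, 45, 2]
  2 < parent 22 at index 2, swap → [13, 21, 2, 46, 47, 45, 22]
  2 < parent 13 at index 0, swap → [2, 21, 13, 46, 47, 45, 22]
insert 7:
  append 7 at index 7 → [2, 21, 13, 46, 47, 45, 22, 7]
  7 < parent 46 at index 3, swap → [2, 21, 13, 7, 47, 45, 22, 46]
  7 < parent 21 at index 1, swap → [2, 7, 13, 21, 47, 45, 22, 46]
insert 27:
  append 27 at index 8 → [2, 7, 13, 21, 47, 45, 22, 46, 27] (no swap needed)
insert 59:
  append 59 at index 9 → [2, 7, 13, 21, 47, 45, 22, 46, 27, 59] (no swap needed)
insert 9:
  append 9 at index 10 → [2, 7, 13, 21, 47, 45, 22, 46, 27, 59, 9]
  9 < parent 47 at index 4, swap → [2, 7, 13, 21, 9, 45, 22, 46, 27, 59, 47]
extract-min → returns 2:
  remove root 2; move last element 47 to root → [47, 7, 13, 21, 9, 45, 22, 46, 27, 59]
  47 vs smaller child 7 at index 1, swap → [7, 47, 13, 21, 9, 45, 22, 46, 27, 59]
  47 vs smaller child 9 at index 4, swap → [7, 9, 13, 21, 47, 45, 22, 46, 27, 59]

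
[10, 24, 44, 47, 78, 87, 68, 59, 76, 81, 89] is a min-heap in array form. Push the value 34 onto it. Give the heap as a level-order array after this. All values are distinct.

[10, 24, 34, 47, 78, 44, 68, 59, 76, 81, 89, 87]

append 34 at index 11 → [10, 24, 44, 47, 78, 87, 68, 59, 76, 81, 89, 34]
34 < parent 87 at index 5, swap → [10, 24, 44, 47, 78, 34, 68, 59, 76, 81, 89, 87]
34 < parent 44 at index 2, swap → [10, 24, 34, 47, 78, 44, 68, 59, 76, 81, 89, 87]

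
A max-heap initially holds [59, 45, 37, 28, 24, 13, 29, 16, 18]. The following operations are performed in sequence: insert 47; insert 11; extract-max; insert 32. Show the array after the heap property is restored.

insert 47:
  append 47 at index 9 → [59, 45, 37, 28, 24, 13, 29, 16, 18, 47]
  47 > parent 24 at index 4, swap → [59, 45, 37, 28, 47, 13, 29, 16, 18, 24]
  47 > parent 45 at index 1, swap → [59, 47, 37, 28, 45, 13, 29, 16, 18, 24]
insert 11:
  append 11 at index 10 → [59, 47, 37, 28, 45, 13, 29, 16, 18, 24, 11] (no swap needed)
extract-max → returns 59:
  remove root 59; move last element 11 to root → [11, 47, 37, 28, 45, 13, 29, 16, 18, 24]
  11 vs larger child 47 at index 1, swap → [47, 11, 37, 28, 45, 13, 29, 16, 18, 24]
  11 vs larger child 45 at index 4, swap → [47, 45, 37, 28, 11, 13, 29, 16, 18, 24]
  11 vs only child 24 at index 9, swap → [47, 45, 37, 28, 24, 13, 29, 16, 18, 11]
insert 32:
  append 32 at index 10 → [47, 45, 37, 28, 24, 13, 29, 16, 18, 11, 32]
  32 > parent 24 at index 4, swap → [47, 45, 37, 28, 32, 13, 29, 16, 18, 11, 24]

[47, 45, 37, 28, 32, 13, 29, 16, 18, 11, 24]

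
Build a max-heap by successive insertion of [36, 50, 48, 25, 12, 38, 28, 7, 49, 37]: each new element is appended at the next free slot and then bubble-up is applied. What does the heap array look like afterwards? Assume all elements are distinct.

[50, 49, 48, 36, 37, 38, 28, 7, 25, 12]

Insert 36:
  append 36 at index 0 → [36] (no swap needed)
Insert 50:
  append 50 at index 1 → [36, 50]
  50 > parent 36 at index 0, swap → [50, 36]
Insert 48:
  append 48 at index 2 → [50, 36, 48] (no swap needed)
Insert 25:
  append 25 at index 3 → [50, 36, 48, 25] (no swap needed)
Insert 12:
  append 12 at index 4 → [50, 36, 48, 25, 12] (no swap needed)
Insert 38:
  append 38 at index 5 → [50, 36, 48, 25, 12, 38] (no swap needed)
Insert 28:
  append 28 at index 6 → [50, 36, 48, 25, 12, 38, 28] (no swap needed)
Insert 7:
  append 7 at index 7 → [50, 36, 48, 25, 12, 38, 28, 7] (no swap needed)
Insert 49:
  append 49 at index 8 → [50, 36, 48, 25, 12, 38, 28, 7, 49]
  49 > parent 25 at index 3, swap → [50, 36, 48, 49, 12, 38, 28, 7, 25]
  49 > parent 36 at index 1, swap → [50, 49, 48, 36, 12, 38, 28, 7, 25]
Insert 37:
  append 37 at index 9 → [50, 49, 48, 36, 12, 38, 28, 7, 25, 37]
  37 > parent 12 at index 4, swap → [50, 49, 48, 36, 37, 38, 28, 7, 25, 12]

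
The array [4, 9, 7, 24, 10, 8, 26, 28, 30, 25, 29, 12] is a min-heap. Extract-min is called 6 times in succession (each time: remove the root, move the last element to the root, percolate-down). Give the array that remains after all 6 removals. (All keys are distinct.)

extract-min #1 returns 4:
  remove root 4; move last element 12 to root → [12, 9, 7, 24, 10, 8, 26, 28, 30, 25, 29]
  12 vs smaller child 7 at index 2, swap → [7, 9, 12, 24, 10, 8, 26, 28, 30, 25, 29]
  12 vs smaller child 8 at index 5, swap → [7, 9, 8, 24, 10, 12, 26, 28, 30, 25, 29]
extract-min #2 returns 7:
  remove root 7; move last element 29 to root → [29, 9, 8, 24, 10, 12, 26, 28, 30, 25]
  29 vs smaller child 8 at index 2, swap → [8, 9, 29, 24, 10, 12, 26, 28, 30, 25]
  29 vs smaller child 12 at index 5, swap → [8, 9, 12, 24, 10, 29, 26, 28, 30, 25]
extract-min #3 returns 8:
  remove root 8; move last element 25 to root → [25, 9, 12, 24, 10, 29, 26, 28, 30]
  25 vs smaller child 9 at index 1, swap → [9, 25, 12, 24, 10, 29, 26, 28, 30]
  25 vs smaller child 10 at index 4, swap → [9, 10, 12, 24, 25, 29, 26, 28, 30]
extract-min #4 returns 9:
  remove root 9; move last element 30 to root → [30, 10, 12, 24, 25, 29, 26, 28]
  30 vs smaller child 10 at index 1, swap → [10, 30, 12, 24, 25, 29, 26, 28]
  30 vs smaller child 24 at index 3, swap → [10, 24, 12, 30, 25, 29, 26, 28]
  30 vs only child 28 at index 7, swap → [10, 24, 12, 28, 25, 29, 26, 30]
extract-min #5 returns 10:
  remove root 10; move last element 30 to root → [30, 24, 12, 28, 25, 29, 26]
  30 vs smaller child 12 at index 2, swap → [12, 24, 30, 28, 25, 29, 26]
  30 vs smaller child 26 at index 6, swap → [12, 24, 26, 28, 25, 29, 30]
extract-min #6 returns 12:
  remove root 12; move last element 30 to root → [30, 24, 26, 28, 25, 29]
  30 vs smaller child 24 at index 1, swap → [24, 30, 26, 28, 25, 29]
  30 vs smaller child 25 at index 4, swap → [24, 25, 26, 28, 30, 29]

[24, 25, 26, 28, 30, 29]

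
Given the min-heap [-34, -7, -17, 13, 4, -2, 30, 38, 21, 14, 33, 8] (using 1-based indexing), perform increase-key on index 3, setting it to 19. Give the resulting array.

set index 3 from -17 to 19 → [-34, -7, 19, 13, 4, -2, 30, 38, 21, 14, 33, 8]
19 vs smaller child -2 at index 6, swap → [-34, -7, -2, 13, 4, 19, 30, 38, 21, 14, 33, 8]
19 vs only child 8 at index 12, swap → [-34, -7, -2, 13, 4, 8, 30, 38, 21, 14, 33, 19]

[-34, -7, -2, 13, 4, 8, 30, 38, 21, 14, 33, 19]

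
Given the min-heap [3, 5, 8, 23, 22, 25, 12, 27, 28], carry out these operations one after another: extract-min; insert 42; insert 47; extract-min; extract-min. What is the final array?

extract-min → returns 3:
  remove root 3; move last element 28 to root → [28, 5, 8, 23, 22, 25, 12, 27]
  28 vs smaller child 5 at index 1, swap → [5, 28, 8, 23, 22, 25, 12, 27]
  28 vs smaller child 22 at index 4, swap → [5, 22, 8, 23, 28, 25, 12, 27]
insert 42:
  append 42 at index 8 → [5, 22, 8, 23, 28, 25, 12, 27, 42] (no swap needed)
insert 47:
  append 47 at index 9 → [5, 22, 8, 23, 28, 25, 12, 27, 42, 47] (no swap needed)
extract-min → returns 5:
  remove root 5; move last element 47 to root → [47, 22, 8, 23, 28, 25, 12, 27, 42]
  47 vs smaller child 8 at index 2, swap → [8, 22, 47, 23, 28, 25, 12, 27, 42]
  47 vs smaller child 12 at index 6, swap → [8, 22, 12, 23, 28, 25, 47, 27, 42]
extract-min → returns 8:
  remove root 8; move last element 42 to root → [42, 22, 12, 23, 28, 25, 47, 27]
  42 vs smaller child 12 at index 2, swap → [12, 22, 42, 23, 28, 25, 47, 27]
  42 vs smaller child 25 at index 5, swap → [12, 22, 25, 23, 28, 42, 47, 27]

[12, 22, 25, 23, 28, 42, 47, 27]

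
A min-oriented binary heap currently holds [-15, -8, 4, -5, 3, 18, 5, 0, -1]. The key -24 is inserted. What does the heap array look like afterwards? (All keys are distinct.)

[-24, -15, 4, -5, -8, 18, 5, 0, -1, 3]

append -24 at index 9 → [-15, -8, 4, -5, 3, 18, 5, 0, -1, -24]
-24 < parent 3 at index 4, swap → [-15, -8, 4, -5, -24, 18, 5, 0, -1, 3]
-24 < parent -8 at index 1, swap → [-15, -24, 4, -5, -8, 18, 5, 0, -1, 3]
-24 < parent -15 at index 0, swap → [-24, -15, 4, -5, -8, 18, 5, 0, -1, 3]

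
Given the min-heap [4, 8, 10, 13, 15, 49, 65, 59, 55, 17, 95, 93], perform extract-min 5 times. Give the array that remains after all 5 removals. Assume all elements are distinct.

[17, 55, 49, 59, 93, 95, 65]

extract-min #1 returns 4:
  remove root 4; move last element 93 to root → [93, 8, 10, 13, 15, 49, 65, 59, 55, 17, 95]
  93 vs smaller child 8 at index 1, swap → [8, 93, 10, 13, 15, 49, 65, 59, 55, 17, 95]
  93 vs smaller child 13 at index 3, swap → [8, 13, 10, 93, 15, 49, 65, 59, 55, 17, 95]
  93 vs smaller child 55 at index 8, swap → [8, 13, 10, 55, 15, 49, 65, 59, 93, 17, 95]
extract-min #2 returns 8:
  remove root 8; move last element 95 to root → [95, 13, 10, 55, 15, 49, 65, 59, 93, 17]
  95 vs smaller child 10 at index 2, swap → [10, 13, 95, 55, 15, 49, 65, 59, 93, 17]
  95 vs smaller child 49 at index 5, swap → [10, 13, 49, 55, 15, 95, 65, 59, 93, 17]
extract-min #3 returns 10:
  remove root 10; move last element 17 to root → [17, 13, 49, 55, 15, 95, 65, 59, 93]
  17 vs smaller child 13 at index 1, swap → [13, 17, 49, 55, 15, 95, 65, 59, 93]
  17 vs smaller child 15 at index 4, swap → [13, 15, 49, 55, 17, 95, 65, 59, 93]
extract-min #4 returns 13:
  remove root 13; move last element 93 to root → [93, 15, 49, 55, 17, 95, 65, 59]
  93 vs smaller child 15 at index 1, swap → [15, 93, 49, 55, 17, 95, 65, 59]
  93 vs smaller child 17 at index 4, swap → [15, 17, 49, 55, 93, 95, 65, 59]
extract-min #5 returns 15:
  remove root 15; move last element 59 to root → [59, 17, 49, 55, 93, 95, 65]
  59 vs smaller child 17 at index 1, swap → [17, 59, 49, 55, 93, 95, 65]
  59 vs smaller child 55 at index 3, swap → [17, 55, 49, 59, 93, 95, 65]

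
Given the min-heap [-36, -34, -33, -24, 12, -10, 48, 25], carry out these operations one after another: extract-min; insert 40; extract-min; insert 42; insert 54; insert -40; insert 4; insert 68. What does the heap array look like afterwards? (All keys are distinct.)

extract-min → returns -36:
  remove root -36; move last element 25 to root → [25, -34, -33, -24, 12, -10, 48]
  25 vs smaller child -34 at index 1, swap → [-34, 25, -33, -24, 12, -10, 48]
  25 vs smaller child -24 at index 3, swap → [-34, -24, -33, 25, 12, -10, 48]
insert 40:
  append 40 at index 7 → [-34, -24, -33, 25, 12, -10, 48, 40] (no swap needed)
extract-min → returns -34:
  remove root -34; move last element 40 to root → [40, -24, -33, 25, 12, -10, 48]
  40 vs smaller child -33 at index 2, swap → [-33, -24, 40, 25, 12, -10, 48]
  40 vs smaller child -10 at index 5, swap → [-33, -24, -10, 25, 12, 40, 48]
insert 42:
  append 42 at index 7 → [-33, -24, -10, 25, 12, 40, 48, 42] (no swap needed)
insert 54:
  append 54 at index 8 → [-33, -24, -10, 25, 12, 40, 48, 42, 54] (no swap needed)
insert -40:
  append -40 at index 9 → [-33, -24, -10, 25, 12, 40, 48, 42, 54, -40]
  -40 < parent 12 at index 4, swap → [-33, -24, -10, 25, -40, 40, 48, 42, 54, 12]
  -40 < parent -24 at index 1, swap → [-33, -40, -10, 25, -24, 40, 48, 42, 54, 12]
  -40 < parent -33 at index 0, swap → [-40, -33, -10, 25, -24, 40, 48, 42, 54, 12]
insert 4:
  append 4 at index 10 → [-40, -33, -10, 25, -24, 40, 48, 42, 54, 12, 4] (no swap needed)
insert 68:
  append 68 at index 11 → [-40, -33, -10, 25, -24, 40, 48, 42, 54, 12, 4, 68] (no swap needed)

[-40, -33, -10, 25, -24, 40, 48, 42, 54, 12, 4, 68]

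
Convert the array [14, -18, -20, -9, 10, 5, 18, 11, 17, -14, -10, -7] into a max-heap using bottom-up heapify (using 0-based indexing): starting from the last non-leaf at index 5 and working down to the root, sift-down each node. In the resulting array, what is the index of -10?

sift down from index 5: already satisfies heap property
sift down from index 4: already satisfies heap property
sift down from index 3:
  -9 vs larger child 17 at index 8, swap → [14, -18, -20, 17, 10, 5, 18, 11, -9, -14, -10, -7]
sift down from index 2:
  -20 vs larger child 18 at index 6, swap → [14, -18, 18, 17, 10, 5, -20, 11, -9, -14, -10, -7]
sift down from index 1:
  -18 vs larger child 17 at index 3, swap → [14, 17, 18, -18, 10, 5, -20, 11, -9, -14, -10, -7]
  -18 vs larger child 11 at index 7, swap → [14, 17, 18, 11, 10, 5, -20, -18, -9, -14, -10, -7]
sift down from index 0:
  14 vs larger child 18 at index 2, swap → [18, 17, 14, 11, 10, 5, -20, -18, -9, -14, -10, -7]
resulting array: [18, 17, 14, 11, 10, 5, -20, -18, -9, -14, -10, -7]

10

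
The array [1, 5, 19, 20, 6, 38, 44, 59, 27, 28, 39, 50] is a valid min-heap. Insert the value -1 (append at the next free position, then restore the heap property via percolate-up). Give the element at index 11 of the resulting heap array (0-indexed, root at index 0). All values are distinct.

append -1 at index 12 → [1, 5, 19, 20, 6, 38, 44, 59, 27, 28, 39, 50, -1]
-1 < parent 38 at index 5, swap → [1, 5, 19, 20, 6, -1, 44, 59, 27, 28, 39, 50, 38]
-1 < parent 19 at index 2, swap → [1, 5, -1, 20, 6, 19, 44, 59, 27, 28, 39, 50, 38]
-1 < parent 1 at index 0, swap → [-1, 5, 1, 20, 6, 19, 44, 59, 27, 28, 39, 50, 38]
resulting array: [-1, 5, 1, 20, 6, 19, 44, 59, 27, 28, 39, 50, 38]

50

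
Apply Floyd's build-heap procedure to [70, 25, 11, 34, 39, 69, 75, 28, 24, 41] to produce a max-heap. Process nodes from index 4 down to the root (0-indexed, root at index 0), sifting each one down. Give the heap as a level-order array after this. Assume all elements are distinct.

sift down from index 4:
  39 vs only child 41 at index 9, swap → [70, 25, 11, 34, 41, 69, 75, 28, 24, 39]
sift down from index 3: already satisfies heap property
sift down from index 2:
  11 vs larger child 75 at index 6, swap → [70, 25, 75, 34, 41, 69, 11, 28, 24, 39]
sift down from index 1:
  25 vs larger child 41 at index 4, swap → [70, 41, 75, 34, 25, 69, 11, 28, 24, 39]
  25 vs only child 39 at index 9, swap → [70, 41, 75, 34, 39, 69, 11, 28, 24, 25]
sift down from index 0:
  70 vs larger child 75 at index 2, swap → [75, 41, 70, 34, 39, 69, 11, 28, 24, 25]

[75, 41, 70, 34, 39, 69, 11, 28, 24, 25]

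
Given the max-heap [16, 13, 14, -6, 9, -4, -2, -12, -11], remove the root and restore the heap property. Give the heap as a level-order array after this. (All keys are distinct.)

[14, 13, -2, -6, 9, -4, -11, -12]

remove root 16; move last element -11 to root → [-11, 13, 14, -6, 9, -4, -2, -12]
-11 vs larger child 14 at index 2, swap → [14, 13, -11, -6, 9, -4, -2, -12]
-11 vs larger child -2 at index 6, swap → [14, 13, -2, -6, 9, -4, -11, -12]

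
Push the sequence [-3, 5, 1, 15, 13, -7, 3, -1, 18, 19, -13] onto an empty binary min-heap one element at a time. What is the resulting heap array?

Insert -3:
  append -3 at index 0 → [-3] (no swap needed)
Insert 5:
  append 5 at index 1 → [-3, 5] (no swap needed)
Insert 1:
  append 1 at index 2 → [-3, 5, 1] (no swap needed)
Insert 15:
  append 15 at index 3 → [-3, 5, 1, 15] (no swap needed)
Insert 13:
  append 13 at index 4 → [-3, 5, 1, 15, 13] (no swap needed)
Insert -7:
  append -7 at index 5 → [-3, 5, 1, 15, 13, -7]
  -7 < parent 1 at index 2, swap → [-3, 5, -7, 15, 13, 1]
  -7 < parent -3 at index 0, swap → [-7, 5, -3, 15, 13, 1]
Insert 3:
  append 3 at index 6 → [-7, 5, -3, 15, 13, 1, 3] (no swap needed)
Insert -1:
  append -1 at index 7 → [-7, 5, -3, 15, 13, 1, 3, -1]
  -1 < parent 15 at index 3, swap → [-7, 5, -3, -1, 13, 1, 3, 15]
  -1 < parent 5 at index 1, swap → [-7, -1, -3, 5, 13, 1, 3, 15]
Insert 18:
  append 18 at index 8 → [-7, -1, -3, 5, 13, 1, 3, 15, 18] (no swap needed)
Insert 19:
  append 19 at index 9 → [-7, -1, -3, 5, 13, 1, 3, 15, 18, 19] (no swap needed)
Insert -13:
  append -13 at index 10 → [-7, -1, -3, 5, 13, 1, 3, 15, 18, 19, -13]
  -13 < parent 13 at index 4, swap → [-7, -1, -3, 5, -13, 1, 3, 15, 18, 19, 13]
  -13 < parent -1 at index 1, swap → [-7, -13, -3, 5, -1, 1, 3, 15, 18, 19, 13]
  -13 < parent -7 at index 0, swap → [-13, -7, -3, 5, -1, 1, 3, 15, 18, 19, 13]

[-13, -7, -3, 5, -1, 1, 3, 15, 18, 19, 13]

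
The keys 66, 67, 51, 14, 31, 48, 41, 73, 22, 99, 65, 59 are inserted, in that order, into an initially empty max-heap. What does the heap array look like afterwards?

[99, 73, 59, 66, 67, 51, 41, 14, 22, 31, 65, 48]

Insert 66:
  append 66 at index 0 → [66] (no swap needed)
Insert 67:
  append 67 at index 1 → [66, 67]
  67 > parent 66 at index 0, swap → [67, 66]
Insert 51:
  append 51 at index 2 → [67, 66, 51] (no swap needed)
Insert 14:
  append 14 at index 3 → [67, 66, 51, 14] (no swap needed)
Insert 31:
  append 31 at index 4 → [67, 66, 51, 14, 31] (no swap needed)
Insert 48:
  append 48 at index 5 → [67, 66, 51, 14, 31, 48] (no swap needed)
Insert 41:
  append 41 at index 6 → [67, 66, 51, 14, 31, 48, 41] (no swap needed)
Insert 73:
  append 73 at index 7 → [67, 66, 51, 14, 31, 48, 41, 73]
  73 > parent 14 at index 3, swap → [67, 66, 51, 73, 31, 48, 41, 14]
  73 > parent 66 at index 1, swap → [67, 73, 51, 66, 31, 48, 41, 14]
  73 > parent 67 at index 0, swap → [73, 67, 51, 66, 31, 48, 41, 14]
Insert 22:
  append 22 at index 8 → [73, 67, 51, 66, 31, 48, 41, 14, 22] (no swap needed)
Insert 99:
  append 99 at index 9 → [73, 67, 51, 66, 31, 48, 41, 14, 22, 99]
  99 > parent 31 at index 4, swap → [73, 67, 51, 66, 99, 48, 41, 14, 22, 31]
  99 > parent 67 at index 1, swap → [73, 99, 51, 66, 67, 48, 41, 14, 22, 31]
  99 > parent 73 at index 0, swap → [99, 73, 51, 66, 67, 48, 41, 14, 22, 31]
Insert 65:
  append 65 at index 10 → [99, 73, 51, 66, 67, 48, 41, 14, 22, 31, 65] (no swap needed)
Insert 59:
  append 59 at index 11 → [99, 73, 51, 66, 67, 48, 41, 14, 22, 31, 65, 59]
  59 > parent 48 at index 5, swap → [99, 73, 51, 66, 67, 59, 41, 14, 22, 31, 65, 48]
  59 > parent 51 at index 2, swap → [99, 73, 59, 66, 67, 51, 41, 14, 22, 31, 65, 48]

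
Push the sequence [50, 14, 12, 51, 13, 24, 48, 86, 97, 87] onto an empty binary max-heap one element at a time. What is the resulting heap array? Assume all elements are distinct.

[97, 87, 48, 51, 86, 12, 24, 14, 50, 13]

Insert 50:
  append 50 at index 0 → [50] (no swap needed)
Insert 14:
  append 14 at index 1 → [50, 14] (no swap needed)
Insert 12:
  append 12 at index 2 → [50, 14, 12] (no swap needed)
Insert 51:
  append 51 at index 3 → [50, 14, 12, 51]
  51 > parent 14 at index 1, swap → [50, 51, 12, 14]
  51 > parent 50 at index 0, swap → [51, 50, 12, 14]
Insert 13:
  append 13 at index 4 → [51, 50, 12, 14, 13] (no swap needed)
Insert 24:
  append 24 at index 5 → [51, 50, 12, 14, 13, 24]
  24 > parent 12 at index 2, swap → [51, 50, 24, 14, 13, 12]
Insert 48:
  append 48 at index 6 → [51, 50, 24, 14, 13, 12, 48]
  48 > parent 24 at index 2, swap → [51, 50, 48, 14, 13, 12, 24]
Insert 86:
  append 86 at index 7 → [51, 50, 48, 14, 13, 12, 24, 86]
  86 > parent 14 at index 3, swap → [51, 50, 48, 86, 13, 12, 24, 14]
  86 > parent 50 at index 1, swap → [51, 86, 48, 50, 13, 12, 24, 14]
  86 > parent 51 at index 0, swap → [86, 51, 48, 50, 13, 12, 24, 14]
Insert 97:
  append 97 at index 8 → [86, 51, 48, 50, 13, 12, 24, 14, 97]
  97 > parent 50 at index 3, swap → [86, 51, 48, 97, 13, 12, 24, 14, 50]
  97 > parent 51 at index 1, swap → [86, 97, 48, 51, 13, 12, 24, 14, 50]
  97 > parent 86 at index 0, swap → [97, 86, 48, 51, 13, 12, 24, 14, 50]
Insert 87:
  append 87 at index 9 → [97, 86, 48, 51, 13, 12, 24, 14, 50, 87]
  87 > parent 13 at index 4, swap → [97, 86, 48, 51, 87, 12, 24, 14, 50, 13]
  87 > parent 86 at index 1, swap → [97, 87, 48, 51, 86, 12, 24, 14, 50, 13]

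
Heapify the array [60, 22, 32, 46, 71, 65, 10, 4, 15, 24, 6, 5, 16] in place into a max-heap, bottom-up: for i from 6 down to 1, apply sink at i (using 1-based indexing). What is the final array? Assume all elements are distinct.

sift down from index 6: already satisfies heap property
sift down from index 5: already satisfies heap property
sift down from index 4: already satisfies heap property
sift down from index 3:
  32 vs larger child 65 at index 6, swap → [60, 22, 65, 46, 71, 32, 10, 4, 15, 24, 6, 5, 16]
sift down from index 2:
  22 vs larger child 71 at index 5, swap → [60, 71, 65, 46, 22, 32, 10, 4, 15, 24, 6, 5, 16]
  22 vs larger child 24 at index 10, swap → [60, 71, 65, 46, 24, 32, 10, 4, 15, 22, 6, 5, 16]
sift down from index 1:
  60 vs larger child 71 at index 2, swap → [71, 60, 65, 46, 24, 32, 10, 4, 15, 22, 6, 5, 16]

[71, 60, 65, 46, 24, 32, 10, 4, 15, 22, 6, 5, 16]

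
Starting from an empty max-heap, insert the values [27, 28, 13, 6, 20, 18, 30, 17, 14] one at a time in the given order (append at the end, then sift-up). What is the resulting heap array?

[30, 27, 28, 17, 20, 13, 18, 6, 14]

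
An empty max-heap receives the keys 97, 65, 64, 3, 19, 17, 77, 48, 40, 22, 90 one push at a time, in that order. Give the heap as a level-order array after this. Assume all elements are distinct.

[97, 90, 77, 48, 65, 17, 64, 3, 40, 19, 22]

Insert 97:
  append 97 at index 0 → [97] (no swap needed)
Insert 65:
  append 65 at index 1 → [97, 65] (no swap needed)
Insert 64:
  append 64 at index 2 → [97, 65, 64] (no swap needed)
Insert 3:
  append 3 at index 3 → [97, 65, 64, 3] (no swap needed)
Insert 19:
  append 19 at index 4 → [97, 65, 64, 3, 19] (no swap needed)
Insert 17:
  append 17 at index 5 → [97, 65, 64, 3, 19, 17] (no swap needed)
Insert 77:
  append 77 at index 6 → [97, 65, 64, 3, 19, 17, 77]
  77 > parent 64 at index 2, swap → [97, 65, 77, 3, 19, 17, 64]
Insert 48:
  append 48 at index 7 → [97, 65, 77, 3, 19, 17, 64, 48]
  48 > parent 3 at index 3, swap → [97, 65, 77, 48, 19, 17, 64, 3]
Insert 40:
  append 40 at index 8 → [97, 65, 77, 48, 19, 17, 64, 3, 40] (no swap needed)
Insert 22:
  append 22 at index 9 → [97, 65, 77, 48, 19, 17, 64, 3, 40, 22]
  22 > parent 19 at index 4, swap → [97, 65, 77, 48, 22, 17, 64, 3, 40, 19]
Insert 90:
  append 90 at index 10 → [97, 65, 77, 48, 22, 17, 64, 3, 40, 19, 90]
  90 > parent 22 at index 4, swap → [97, 65, 77, 48, 90, 17, 64, 3, 40, 19, 22]
  90 > parent 65 at index 1, swap → [97, 90, 77, 48, 65, 17, 64, 3, 40, 19, 22]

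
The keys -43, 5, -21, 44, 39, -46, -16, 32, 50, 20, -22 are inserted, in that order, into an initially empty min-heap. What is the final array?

Insert -43:
  append -43 at index 0 → [-43] (no swap needed)
Insert 5:
  append 5 at index 1 → [-43, 5] (no swap needed)
Insert -21:
  append -21 at index 2 → [-43, 5, -21] (no swap needed)
Insert 44:
  append 44 at index 3 → [-43, 5, -21, 44] (no swap needed)
Insert 39:
  append 39 at index 4 → [-43, 5, -21, 44, 39] (no swap needed)
Insert -46:
  append -46 at index 5 → [-43, 5, -21, 44, 39, -46]
  -46 < parent -21 at index 2, swap → [-43, 5, -46, 44, 39, -21]
  -46 < parent -43 at index 0, swap → [-46, 5, -43, 44, 39, -21]
Insert -16:
  append -16 at index 6 → [-46, 5, -43, 44, 39, -21, -16] (no swap needed)
Insert 32:
  append 32 at index 7 → [-46, 5, -43, 44, 39, -21, -16, 32]
  32 < parent 44 at index 3, swap → [-46, 5, -43, 32, 39, -21, -16, 44]
Insert 50:
  append 50 at index 8 → [-46, 5, -43, 32, 39, -21, -16, 44, 50] (no swap needed)
Insert 20:
  append 20 at index 9 → [-46, 5, -43, 32, 39, -21, -16, 44, 50, 20]
  20 < parent 39 at index 4, swap → [-46, 5, -43, 32, 20, -21, -16, 44, 50, 39]
Insert -22:
  append -22 at index 10 → [-46, 5, -43, 32, 20, -21, -16, 44, 50, 39, -22]
  -22 < parent 20 at index 4, swap → [-46, 5, -43, 32, -22, -21, -16, 44, 50, 39, 20]
  -22 < parent 5 at index 1, swap → [-46, -22, -43, 32, 5, -21, -16, 44, 50, 39, 20]

[-46, -22, -43, 32, 5, -21, -16, 44, 50, 39, 20]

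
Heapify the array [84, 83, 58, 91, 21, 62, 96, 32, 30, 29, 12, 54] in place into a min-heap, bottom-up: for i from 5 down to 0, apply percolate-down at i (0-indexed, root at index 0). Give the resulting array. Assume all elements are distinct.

[12, 21, 54, 30, 29, 58, 96, 32, 91, 84, 83, 62]

sift down from index 5:
  62 vs only child 54 at index 11, swap → [84, 83, 58, 91, 21, 54, 96, 32, 30, 29, 12, 62]
sift down from index 4:
  21 vs smaller child 12 at index 10, swap → [84, 83, 58, 91, 12, 54, 96, 32, 30, 29, 21, 62]
sift down from index 3:
  91 vs smaller child 30 at index 8, swap → [84, 83, 58, 30, 12, 54, 96, 32, 91, 29, 21, 62]
sift down from index 2:
  58 vs smaller child 54 at index 5, swap → [84, 83, 54, 30, 12, 58, 96, 32, 91, 29, 21, 62]
sift down from index 1:
  83 vs smaller child 12 at index 4, swap → [84, 12, 54, 30, 83, 58, 96, 32, 91, 29, 21, 62]
  83 vs smaller child 21 at index 10, swap → [84, 12, 54, 30, 21, 58, 96, 32, 91, 29, 83, 62]
sift down from index 0:
  84 vs smaller child 12 at index 1, swap → [12, 84, 54, 30, 21, 58, 96, 32, 91, 29, 83, 62]
  84 vs smaller child 21 at index 4, swap → [12, 21, 54, 30, 84, 58, 96, 32, 91, 29, 83, 62]
  84 vs smaller child 29 at index 9, swap → [12, 21, 54, 30, 29, 58, 96, 32, 91, 84, 83, 62]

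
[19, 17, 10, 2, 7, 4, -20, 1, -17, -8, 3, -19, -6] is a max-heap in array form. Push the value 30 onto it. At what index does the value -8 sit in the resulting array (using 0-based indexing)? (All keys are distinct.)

9

append 30 at index 13 → [19, 17, 10, 2, 7, 4, -20, 1, -17, -8, 3, -19, -6, 30]
30 > parent -20 at index 6, swap → [19, 17, 10, 2, 7, 4, 30, 1, -17, -8, 3, -19, -6, -20]
30 > parent 10 at index 2, swap → [19, 17, 30, 2, 7, 4, 10, 1, -17, -8, 3, -19, -6, -20]
30 > parent 19 at index 0, swap → [30, 17, 19, 2, 7, 4, 10, 1, -17, -8, 3, -19, -6, -20]
resulting array: [30, 17, 19, 2, 7, 4, 10, 1, -17, -8, 3, -19, -6, -20]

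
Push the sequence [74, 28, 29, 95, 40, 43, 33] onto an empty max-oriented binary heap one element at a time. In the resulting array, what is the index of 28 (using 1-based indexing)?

4

Insert 74:
  append 74 at index 1 → [74] (no swap needed)
Insert 28:
  append 28 at index 2 → [74, 28] (no swap needed)
Insert 29:
  append 29 at index 3 → [74, 28, 29] (no swap needed)
Insert 95:
  append 95 at index 4 → [74, 28, 29, 95]
  95 > parent 28 at index 2, swap → [74, 95, 29, 28]
  95 > parent 74 at index 1, swap → [95, 74, 29, 28]
Insert 40:
  append 40 at index 5 → [95, 74, 29, 28, 40] (no swap needed)
Insert 43:
  append 43 at index 6 → [95, 74, 29, 28, 40, 43]
  43 > parent 29 at index 3, swap → [95, 74, 43, 28, 40, 29]
Insert 33:
  append 33 at index 7 → [95, 74, 43, 28, 40, 29, 33] (no swap needed)
resulting array: [95, 74, 43, 28, 40, 29, 33]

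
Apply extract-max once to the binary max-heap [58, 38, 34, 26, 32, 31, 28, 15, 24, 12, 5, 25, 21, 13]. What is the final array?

[38, 32, 34, 26, 13, 31, 28, 15, 24, 12, 5, 25, 21]

remove root 58; move last element 13 to root → [13, 38, 34, 26, 32, 31, 28, 15, 24, 12, 5, 25, 21]
13 vs larger child 38 at index 1, swap → [38, 13, 34, 26, 32, 31, 28, 15, 24, 12, 5, 25, 21]
13 vs larger child 32 at index 4, swap → [38, 32, 34, 26, 13, 31, 28, 15, 24, 12, 5, 25, 21]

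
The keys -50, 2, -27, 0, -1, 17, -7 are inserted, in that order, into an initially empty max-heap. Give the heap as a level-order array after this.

Insert -50:
  append -50 at index 0 → [-50] (no swap needed)
Insert 2:
  append 2 at index 1 → [-50, 2]
  2 > parent -50 at index 0, swap → [2, -50]
Insert -27:
  append -27 at index 2 → [2, -50, -27] (no swap needed)
Insert 0:
  append 0 at index 3 → [2, -50, -27, 0]
  0 > parent -50 at index 1, swap → [2, 0, -27, -50]
Insert -1:
  append -1 at index 4 → [2, 0, -27, -50, -1] (no swap needed)
Insert 17:
  append 17 at index 5 → [2, 0, -27, -50, -1, 17]
  17 > parent -27 at index 2, swap → [2, 0, 17, -50, -1, -27]
  17 > parent 2 at index 0, swap → [17, 0, 2, -50, -1, -27]
Insert -7:
  append -7 at index 6 → [17, 0, 2, -50, -1, -27, -7] (no swap needed)

[17, 0, 2, -50, -1, -27, -7]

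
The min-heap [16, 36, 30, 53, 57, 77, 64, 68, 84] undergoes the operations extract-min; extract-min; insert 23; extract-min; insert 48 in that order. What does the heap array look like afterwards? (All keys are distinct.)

[36, 48, 64, 53, 57, 77, 84, 68]

extract-min → returns 16:
  remove root 16; move last element 84 to root → [84, 36, 30, 53, 57, 77, 64, 68]
  84 vs smaller child 30 at index 2, swap → [30, 36, 84, 53, 57, 77, 64, 68]
  84 vs smaller child 64 at index 6, swap → [30, 36, 64, 53, 57, 77, 84, 68]
extract-min → returns 30:
  remove root 30; move last element 68 to root → [68, 36, 64, 53, 57, 77, 84]
  68 vs smaller child 36 at index 1, swap → [36, 68, 64, 53, 57, 77, 84]
  68 vs smaller child 53 at index 3, swap → [36, 53, 64, 68, 57, 77, 84]
insert 23:
  append 23 at index 7 → [36, 53, 64, 68, 57, 77, 84, 23]
  23 < parent 68 at index 3, swap → [36, 53, 64, 23, 57, 77, 84, 68]
  23 < parent 53 at index 1, swap → [36, 23, 64, 53, 57, 77, 84, 68]
  23 < parent 36 at index 0, swap → [23, 36, 64, 53, 57, 77, 84, 68]
extract-min → returns 23:
  remove root 23; move last element 68 to root → [68, 36, 64, 53, 57, 77, 84]
  68 vs smaller child 36 at index 1, swap → [36, 68, 64, 53, 57, 77, 84]
  68 vs smaller child 53 at index 3, swap → [36, 53, 64, 68, 57, 77, 84]
insert 48:
  append 48 at index 7 → [36, 53, 64, 68, 57, 77, 84, 48]
  48 < parent 68 at index 3, swap → [36, 53, 64, 48, 57, 77, 84, 68]
  48 < parent 53 at index 1, swap → [36, 48, 64, 53, 57, 77, 84, 68]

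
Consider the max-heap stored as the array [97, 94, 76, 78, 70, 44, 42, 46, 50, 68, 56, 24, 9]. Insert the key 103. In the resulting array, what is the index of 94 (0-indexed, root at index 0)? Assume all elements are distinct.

append 103 at index 13 → [97, 94, 76, 78, 70, 44, 42, 46, 50, 68, 56, 24, 9, 103]
103 > parent 42 at index 6, swap → [97, 94, 76, 78, 70, 44, 103, 46, 50, 68, 56, 24, 9, 42]
103 > parent 76 at index 2, swap → [97, 94, 103, 78, 70, 44, 76, 46, 50, 68, 56, 24, 9, 42]
103 > parent 97 at index 0, swap → [103, 94, 97, 78, 70, 44, 76, 46, 50, 68, 56, 24, 9, 42]
resulting array: [103, 94, 97, 78, 70, 44, 76, 46, 50, 68, 56, 24, 9, 42]

1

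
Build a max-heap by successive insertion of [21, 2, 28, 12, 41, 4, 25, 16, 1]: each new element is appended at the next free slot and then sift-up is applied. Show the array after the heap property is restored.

Insert 21:
  append 21 at index 0 → [21] (no swap needed)
Insert 2:
  append 2 at index 1 → [21, 2] (no swap needed)
Insert 28:
  append 28 at index 2 → [21, 2, 28]
  28 > parent 21 at index 0, swap → [28, 2, 21]
Insert 12:
  append 12 at index 3 → [28, 2, 21, 12]
  12 > parent 2 at index 1, swap → [28, 12, 21, 2]
Insert 41:
  append 41 at index 4 → [28, 12, 21, 2, 41]
  41 > parent 12 at index 1, swap → [28, 41, 21, 2, 12]
  41 > parent 28 at index 0, swap → [41, 28, 21, 2, 12]
Insert 4:
  append 4 at index 5 → [41, 28, 21, 2, 12, 4] (no swap needed)
Insert 25:
  append 25 at index 6 → [41, 28, 21, 2, 12, 4, 25]
  25 > parent 21 at index 2, swap → [41, 28, 25, 2, 12, 4, 21]
Insert 16:
  append 16 at index 7 → [41, 28, 25, 2, 12, 4, 21, 16]
  16 > parent 2 at index 3, swap → [41, 28, 25, 16, 12, 4, 21, 2]
Insert 1:
  append 1 at index 8 → [41, 28, 25, 16, 12, 4, 21, 2, 1] (no swap needed)

[41, 28, 25, 16, 12, 4, 21, 2, 1]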